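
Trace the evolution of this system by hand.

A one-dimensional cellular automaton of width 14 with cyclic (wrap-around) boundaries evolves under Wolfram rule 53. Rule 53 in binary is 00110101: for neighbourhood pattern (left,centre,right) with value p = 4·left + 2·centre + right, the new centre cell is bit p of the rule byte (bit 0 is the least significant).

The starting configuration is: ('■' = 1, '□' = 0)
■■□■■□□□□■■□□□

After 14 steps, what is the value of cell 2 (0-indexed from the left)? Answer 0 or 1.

t=0: ■■□■■□□□□■■□□□
t=1: □□■□□■■■□□□■■□
t=2: ■□■■□□□□■■□□□■
t=3: □■□□■■■□□□■■□□
t=4: □■■□□□□■■□□□■■
t=5: ■□□■■■□□□■■□□□
t=6: ■■□□□□■■□□□■■□
t=7: □□■■■□□□■■□□□■
t=8: ■□□□□■■□□□■■□■
t=9: □■■■□□□■■□□□■□
t=10: □□□□■■□□□■■□■■
t=11: ■■■□□□■■□□□■□□
t=12: □□□■■□□□■■□■■□
t=13: ■■□□□■■□□□■□□■
t=14: □□■■□□□■■□■■□□

1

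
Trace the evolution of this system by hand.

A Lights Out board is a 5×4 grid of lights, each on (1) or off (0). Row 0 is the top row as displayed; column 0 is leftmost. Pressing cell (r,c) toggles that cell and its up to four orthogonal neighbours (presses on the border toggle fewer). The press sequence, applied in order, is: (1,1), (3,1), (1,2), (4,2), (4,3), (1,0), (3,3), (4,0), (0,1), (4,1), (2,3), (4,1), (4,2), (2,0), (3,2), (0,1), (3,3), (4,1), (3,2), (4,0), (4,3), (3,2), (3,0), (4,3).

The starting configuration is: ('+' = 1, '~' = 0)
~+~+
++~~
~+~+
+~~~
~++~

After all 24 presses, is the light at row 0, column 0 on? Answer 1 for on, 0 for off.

1

t=0: ~+~+
++~~
~+~+
+~~~
~++~
t=1: ~~~+
~~+~
~~~+
+~~~
~++~
t=2: ~~~+
~~+~
~+~+
~++~
~~+~
t=3: ~~++
~+~+
~+++
~++~
~~+~
t=4: ~~++
~+~+
~+++
~+~~
~+~+
t=5: ~~++
~+~+
~+++
~+~+
~++~
t=6: +~++
+~~+
++++
~+~+
~++~
t=7: +~++
+~~+
+++~
~++~
~+++
t=8: +~++
+~~+
+++~
+++~
+~++
t=9: ~+~+
++~+
+++~
+++~
+~++
t=10: ~+~+
++~+
+++~
+~+~
~+~+
t=11: ~+~+
++~~
++~+
+~++
~+~+
t=12: ~+~+
++~~
++~+
++++
+~++
t=13: ~+~+
++~~
++~+
++~+
++~~
t=14: ~+~+
~+~~
~~~+
~+~+
++~~
t=15: ~+~+
~+~~
~~++
~~+~
+++~
t=16: +~++
~~~~
~~++
~~+~
+++~
t=17: +~++
~~~~
~~+~
~~~+
++++
t=18: +~++
~~~~
~~+~
~+~+
~~~+
t=19: +~++
~~~~
~~~~
~~+~
~~++
t=20: +~++
~~~~
~~~~
+~+~
++++
t=21: +~++
~~~~
~~~~
+~++
++~~
t=22: +~++
~~~~
~~+~
++~~
+++~
t=23: +~++
~~~~
+~+~
~~~~
~++~
t=24: +~++
~~~~
+~+~
~~~+
~+~+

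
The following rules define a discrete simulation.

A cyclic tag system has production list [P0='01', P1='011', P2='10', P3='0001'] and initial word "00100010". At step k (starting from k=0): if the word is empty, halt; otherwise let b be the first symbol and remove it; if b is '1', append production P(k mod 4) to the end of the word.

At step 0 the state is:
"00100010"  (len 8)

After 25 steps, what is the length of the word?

13

step 0: "00100010"  (len 8)
step 1: "0100010"  (len 7)
step 2: "100010"  (len 6)
step 3: "0001010"  (len 7)
step 4: "001010"  (len 6)
step 5: "01010"  (len 5)
step 6: "1010"  (len 4)
step 7: "01010"  (len 5)
step 8: "1010"  (len 4)
step 9: "01001"  (len 5)
step 10: "1001"  (len 4)
step 11: "00110"  (len 5)
step 12: "0110"  (len 4)
step 13: "110"  (len 3)
step 14: "10011"  (len 5)
step 15: "001110"  (len 6)
step 16: "01110"  (len 5)
step 17: "1110"  (len 4)
step 18: "110011"  (len 6)
step 19: "1001110"  (len 7)
step 20: "0011100001"  (len 10)
step 21: "011100001"  (len 9)
step 22: "11100001"  (len 8)
step 23: "110000110"  (len 9)
step 24: "100001100001"  (len 12)
step 25: "0000110000101"  (len 13)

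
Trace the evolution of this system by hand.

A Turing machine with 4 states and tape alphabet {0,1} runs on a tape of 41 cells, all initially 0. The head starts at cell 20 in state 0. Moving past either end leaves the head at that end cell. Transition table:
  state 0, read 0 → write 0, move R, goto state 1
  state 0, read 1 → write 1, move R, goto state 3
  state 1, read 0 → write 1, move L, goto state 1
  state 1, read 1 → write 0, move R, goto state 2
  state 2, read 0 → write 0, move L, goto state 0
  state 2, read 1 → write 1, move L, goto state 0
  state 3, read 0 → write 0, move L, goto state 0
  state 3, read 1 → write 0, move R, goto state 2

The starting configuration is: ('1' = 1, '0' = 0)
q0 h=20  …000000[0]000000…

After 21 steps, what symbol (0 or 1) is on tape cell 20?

t=0: q0 h=20  …000000[0]000000…
t=1: q1 h=21  …000000[0]000000…
t=2: q1 h=20  …000000[0]100000…
t=3: q1 h=19  …000000[0]110000…
t=4: q1 h=18  …000000[0]111000…
t=5: q1 h=17  …000000[0]111100…
t=6: q1 h=16  …000000[0]111110…
t=7: q1 h=15  …000000[0]111111…
t=8: q1 h=14  …000000[0]111111…
t=9: q1 h=13  …000000[0]111111…
t=10: q1 h=12  …000000[0]111111…
t=11: q1 h=11  …000000[0]111111…
t=12: q1 h=10  …000000[0]111111…
t=13: q1 h= 9  …000000[0]111111…
t=14: q1 h= 8  …000000[0]111111…
t=15: q1 h= 7  …000000[0]111111…
t=16: q1 h= 6  |000000[0]111111…
t=17: q1 h= 5  |00000[0]111111…
t=18: q1 h= 4  |0000[0]111111…
t=19: q1 h= 3  |000[0]111111…
t=20: q1 h= 2  |00[0]111111…
t=21: q1 h= 1  |0[0]111111…

1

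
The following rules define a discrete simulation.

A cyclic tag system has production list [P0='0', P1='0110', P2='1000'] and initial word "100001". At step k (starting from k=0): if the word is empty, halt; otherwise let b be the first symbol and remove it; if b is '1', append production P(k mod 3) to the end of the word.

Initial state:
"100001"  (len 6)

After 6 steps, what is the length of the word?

5

t=0: "100001"  (len 6)
t=1: "000010"  (len 6)
t=2: "00010"  (len 5)
t=3: "0010"  (len 4)
t=4: "010"  (len 3)
t=5: "10"  (len 2)
t=6: "01000"  (len 5)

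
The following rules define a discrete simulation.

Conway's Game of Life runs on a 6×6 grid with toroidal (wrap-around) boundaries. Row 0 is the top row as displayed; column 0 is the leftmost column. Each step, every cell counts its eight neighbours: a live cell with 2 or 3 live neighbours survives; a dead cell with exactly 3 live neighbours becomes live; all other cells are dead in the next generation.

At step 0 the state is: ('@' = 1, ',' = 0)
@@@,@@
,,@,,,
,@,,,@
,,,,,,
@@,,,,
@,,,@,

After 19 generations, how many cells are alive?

16

[0] @@@,@@
,,@,,,
,@,,,@
,,,,,,
@@,,,,
@,,,@,
[1] @,@,@,
,,@@@,
,,,,,,
,@,,,,
@@,,,@
,,@@@,
[2] ,,,,,,
,@@,@@
,,@@,,
,@,,,,
@@,@@@
,,@,@,
[3] ,@@,@@
,@@,@,
@,,@@,
,@,,,@
@@,@@@
@@@,@,
[4] ,,,,@,
,,,,,,
@,,@@,
,@,,,,
,,,@,,
,,,,,,
[5] ,,,,,,
,,,@@@
,,,,,,
,,@@@,
,,,,,,
,,,,,,
[6] ,,,,@,
,,,,@,
,,@,,@
,,,@,,
,,,@,,
,,,,,,
[7] ,,,,,,
,,,@@@
,,,@@,
,,@@@,
,,,,,,
,,,,,,
[8] ,,,,@,
,,,@,@
,,,,,,
,,@,@,
,,,@,,
,,,,,,
[9] ,,,,@,
,,,,@,
,,,@@,
,,,@,,
,,,@,,
,,,,,,
[10] ,,,,,,
,,,,@@
,,,@@,
,,@@,,
,,,,,,
,,,,,,
[11] ,,,,,,
,,,@@@
,,@,,@
,,@@@,
,,,,,,
,,,,,,
[12] ,,,,@,
,,,@@@
,,@,,@
,,@@@,
,,,@,,
,,,,,,
[13] ,,,@@@
,,,@,@
,,@,,@
,,@,@,
,,@@@,
,,,,,,
[14] ,,,@,@
@,@@,@
,,@,,@
,@@,@@
,,@,@,
,,@,,@
[15] ,@,@,@
@@@@,@
,,,,,,
@@@,@@
@,@,@,
,,@,,@
[16] ,,,@,@
,@,@,@
,,,,,,
@,@,@,
,,@,@,
,,@,,@
[17] ,,,@,@
@,@,,,
@@@@@@
,@,,,@
,,@,@,
,,@,,@
[18] @@@@@@
,,,,,,
,,,@@,
,,,,,,
@@@@@@
,,@,,@
[19] @@@@@@
@@,,,,
,,,,,,
@@,,,,
@@@@@@
,,,,,,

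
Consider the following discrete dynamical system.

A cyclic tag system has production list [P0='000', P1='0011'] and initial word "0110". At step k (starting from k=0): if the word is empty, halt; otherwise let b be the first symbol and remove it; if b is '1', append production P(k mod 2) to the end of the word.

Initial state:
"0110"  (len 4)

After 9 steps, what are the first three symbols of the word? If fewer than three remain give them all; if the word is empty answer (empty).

k=0  "0110"  (len 4)
k=1  "110"  (len 3)
k=2  "100011"  (len 6)
k=3  "00011000"  (len 8)
k=4  "0011000"  (len 7)
k=5  "011000"  (len 6)
k=6  "11000"  (len 5)
k=7  "1000000"  (len 7)
k=8  "0000000011"  (len 10)
k=9  "000000011"  (len 9)

000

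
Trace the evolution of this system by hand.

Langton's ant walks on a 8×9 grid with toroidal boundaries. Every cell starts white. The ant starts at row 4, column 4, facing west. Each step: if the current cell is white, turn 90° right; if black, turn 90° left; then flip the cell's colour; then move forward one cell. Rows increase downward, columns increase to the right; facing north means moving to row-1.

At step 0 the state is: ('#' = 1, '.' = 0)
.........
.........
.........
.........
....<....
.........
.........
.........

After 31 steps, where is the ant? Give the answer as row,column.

[0] .........
.........
.........
.........
....<....
.........
.........
.........
[1] .........
.........
.........
....^....
....#....
.........
.........
.........
[2] .........
.........
.........
....#>...
....#....
.........
.........
.........
[3] .........
.........
.........
....##...
....#v...
.........
.........
.........
[4] .........
.........
.........
....##...
....<#...
.........
.........
.........
[5] .........
.........
.........
....##...
.....#...
....v....
.........
.........
[6] .........
.........
.........
....##...
.....#...
...<#....
.........
.........
[7] .........
.........
.........
....##...
...^.#...
...##....
.........
.........
[8] .........
.........
.........
....##...
...#>#...
...##....
.........
.........
[9] .........
.........
.........
....##...
...###...
...#v....
.........
.........
[10] .........
.........
.........
....##...
...###...
...#.>...
.........
.........
[11] .........
.........
.........
....##...
...###...
...#.#...
.....v...
.........
[12] .........
.........
.........
....##...
...###...
...#.#...
....<#...
.........
[13] .........
.........
.........
....##...
...###...
...#^#...
....##...
.........
[14] .........
.........
.........
....##...
...###...
...##>...
....##...
.........
[15] .........
.........
.........
....##...
...##^...
...##....
....##...
.........
[16] .........
.........
.........
....##...
...#<....
...##....
....##...
.........
[17] .........
.........
.........
....##...
...#.....
...#v....
....##...
.........
[18] .........
.........
.........
....##...
...#.....
...#.>...
....##...
.........
[19] .........
.........
.........
....##...
...#.....
...#.#...
....#v...
.........
[20] .........
.........
.........
....##...
...#.....
...#.#...
....#.>..
.........
[21] .........
.........
.........
....##...
...#.....
...#.#...
....#.#..
......v..
[22] .........
.........
.........
....##...
...#.....
...#.#...
....#.#..
.....<#..
[23] .........
.........
.........
....##...
...#.....
...#.#...
....#^#..
.....##..
[24] .........
.........
.........
....##...
...#.....
...#.#...
....##>..
.....##..
[25] .........
.........
.........
....##...
...#.....
...#.#^..
....##...
.....##..
[26] .........
.........
.........
....##...
...#.....
...#.##>.
....##...
.....##..
[27] .........
.........
.........
....##...
...#.....
...#.###.
....##.v.
.....##..
[28] .........
.........
.........
....##...
...#.....
...#.###.
....##<#.
.....##..
[29] .........
.........
.........
....##...
...#.....
...#.#^#.
....####.
.....##..
[30] .........
.........
.........
....##...
...#.....
...#.<.#.
....####.
.....##..
[31] .........
.........
.........
....##...
...#.....
...#...#.
....#v##.
.....##..

6,5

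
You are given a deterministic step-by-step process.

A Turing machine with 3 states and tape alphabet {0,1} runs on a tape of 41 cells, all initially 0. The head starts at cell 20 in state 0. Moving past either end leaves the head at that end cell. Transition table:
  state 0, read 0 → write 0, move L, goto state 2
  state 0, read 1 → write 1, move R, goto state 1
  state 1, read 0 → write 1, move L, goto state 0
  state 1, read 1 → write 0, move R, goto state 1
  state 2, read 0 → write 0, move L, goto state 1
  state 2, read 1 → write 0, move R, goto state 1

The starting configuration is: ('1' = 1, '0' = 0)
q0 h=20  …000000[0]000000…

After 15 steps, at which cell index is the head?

t=0: q0 h=20  …000000[0]000000…
t=1: q2 h=19  …000000[0]000000…
t=2: q1 h=18  …000000[0]000000…
t=3: q0 h=17  …000000[0]100000…
t=4: q2 h=16  …000000[0]010000…
t=5: q1 h=15  …000000[0]001000…
t=6: q0 h=14  …000000[0]100100…
t=7: q2 h=13  …000000[0]010010…
t=8: q1 h=12  …000000[0]001001…
t=9: q0 h=11  …000000[0]100100…
t=10: q2 h=10  …000000[0]010010…
t=11: q1 h= 9  …000000[0]001001…
t=12: q0 h= 8  …000000[0]100100…
t=13: q2 h= 7  …000000[0]010010…
t=14: q1 h= 6  |000000[0]001001…
t=15: q0 h= 5  |00000[0]100100…

5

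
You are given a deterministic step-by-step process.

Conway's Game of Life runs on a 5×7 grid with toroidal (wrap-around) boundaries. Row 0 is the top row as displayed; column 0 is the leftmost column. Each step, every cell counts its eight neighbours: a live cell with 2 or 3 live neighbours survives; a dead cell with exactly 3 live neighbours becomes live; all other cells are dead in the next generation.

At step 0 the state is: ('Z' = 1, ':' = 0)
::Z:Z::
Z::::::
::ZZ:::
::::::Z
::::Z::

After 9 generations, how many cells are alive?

k=0  ::Z:Z::
Z::::::
::ZZ:::
::::::Z
::::Z::
k=1  :::Z:::
:ZZ::::
:::::::
:::Z:::
:::Z:Z:
k=2  :::ZZ::
::Z::::
::Z::::
::::Z::
::ZZ:::
k=3  ::::Z::
::Z::::
:::Z:::
::Z::::
::Z::::
k=4  :::Z:::
:::Z:::
::ZZ:::
::ZZ:::
:::Z:::
k=5  ::ZZZ::
:::ZZ::
::::Z::
::::Z::
:::ZZ::
k=6  ::Z::Z:
::Z::Z:
::::ZZ:
::::ZZ:
::Z::Z:
k=7  :ZZZZZZ
:::Z:ZZ
:::Z::Z
:::Z::Z
:::Z:ZZ
k=8  :::::::
:::::::
Z:ZZ::Z
Z:ZZ::Z
:::::::
k=9  :::::::
:::::::
Z:ZZ::Z
Z:ZZ::Z
:::::::

8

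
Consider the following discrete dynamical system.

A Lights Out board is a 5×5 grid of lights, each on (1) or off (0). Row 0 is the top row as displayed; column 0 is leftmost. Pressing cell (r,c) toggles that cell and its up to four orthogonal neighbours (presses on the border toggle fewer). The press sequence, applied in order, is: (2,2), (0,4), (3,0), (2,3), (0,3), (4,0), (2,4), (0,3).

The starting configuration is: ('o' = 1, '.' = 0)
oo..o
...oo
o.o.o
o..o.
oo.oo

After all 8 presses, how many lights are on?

0) oo..o
...oo
o.o.o
o..o.
oo.oo
1) oo..o
..ooo
oo.oo
o.oo.
oo.oo
2) oo.o.
..oo.
oo.oo
o.oo.
oo.oo
3) oo.o.
..oo.
.o.oo
.ooo.
.o.oo
4) oo.o.
..o..
.oo..
.oo..
.o.oo
5) ooo.o
..oo.
.oo..
.oo..
.o.oo
6) ooo.o
..oo.
.oo..
ooo..
o..oo
7) ooo.o
..ooo
.oooo
ooo.o
o..oo
8) oo.o.
..o.o
.oooo
ooo.o
o..oo

16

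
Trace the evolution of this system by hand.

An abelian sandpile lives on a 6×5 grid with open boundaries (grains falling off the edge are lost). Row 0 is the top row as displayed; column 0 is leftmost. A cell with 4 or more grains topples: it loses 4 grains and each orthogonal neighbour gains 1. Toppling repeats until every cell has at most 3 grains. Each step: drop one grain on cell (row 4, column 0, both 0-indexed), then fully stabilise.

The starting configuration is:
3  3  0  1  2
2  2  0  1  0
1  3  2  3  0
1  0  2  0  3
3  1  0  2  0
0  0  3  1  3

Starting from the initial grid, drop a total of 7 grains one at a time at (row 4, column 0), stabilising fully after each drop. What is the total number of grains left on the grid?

47

[0] 3  3  0  1  2
2  2  0  1  0
1  3  2  3  0
1  0  2  0  3
3  1  0  2  0
0  0  3  1  3
[1] 3  3  0  1  2
2  2  0  1  0
1  3  2  3  0
2  0  2  0  3
0  2  0  2  0
1  0  3  1  3
[2] 3  3  0  1  2
2  2  0  1  0
1  3  2  3  0
2  0  2  0  3
1  2  0  2  0
1  0  3  1  3
[3] 3  3  0  1  2
2  2  0  1  0
1  3  2  3  0
2  0  2  0  3
2  2  0  2  0
1  0  3  1  3
[4] 3  3  0  1  2
2  2  0  1  0
1  3  2  3  0
2  0  2  0  3
3  2  0  2  0
1  0  3  1  3
[5] 3  3  0  1  2
2  2  0  1  0
1  3  2  3  0
3  0  2  0  3
0  3  0  2  0
2  0  3  1  3
[6] 3  3  0  1  2
2  2  0  1  0
1  3  2  3  0
3  0  2  0  3
1  3  0  2  0
2  0  3  1  3
[7] 3  3  0  1  2
2  2  0  1  0
1  3  2  3  0
3  0  2  0  3
2  3  0  2  0
2  0  3  1  3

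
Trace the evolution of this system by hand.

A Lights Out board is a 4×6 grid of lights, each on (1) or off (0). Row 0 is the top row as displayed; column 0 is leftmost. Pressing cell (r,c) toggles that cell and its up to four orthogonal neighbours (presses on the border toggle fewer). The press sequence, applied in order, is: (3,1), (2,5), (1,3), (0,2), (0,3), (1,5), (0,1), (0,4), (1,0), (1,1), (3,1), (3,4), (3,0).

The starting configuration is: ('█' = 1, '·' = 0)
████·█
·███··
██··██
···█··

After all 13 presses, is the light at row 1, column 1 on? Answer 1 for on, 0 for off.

0

0) ████·█
·███··
██··██
···█··
1) ████·█
·███··
█···██
████··
2) ████·█
·███·█
█·····
████·█
3) ███··█
·█··██
█··█··
████·█
4) █··█·█
·██·██
█··█··
████·█
5) █·█·██
·█████
█··█··
████·█
6) █·█·█·
·███··
█··█·█
████·█
7) ·█··█·
··██··
█··█·█
████·█
8) ·█·█·█
··███·
█··█·█
████·█
9) ██·█·█
█████·
···█·█
████·█
10) █··█·█
···██·
·█·█·█
████·█
11) █··█·█
···██·
···█·█
···█·█
12) █··█·█
···██·
···███
····█·
13) █··█·█
···██·
█··███
██··█·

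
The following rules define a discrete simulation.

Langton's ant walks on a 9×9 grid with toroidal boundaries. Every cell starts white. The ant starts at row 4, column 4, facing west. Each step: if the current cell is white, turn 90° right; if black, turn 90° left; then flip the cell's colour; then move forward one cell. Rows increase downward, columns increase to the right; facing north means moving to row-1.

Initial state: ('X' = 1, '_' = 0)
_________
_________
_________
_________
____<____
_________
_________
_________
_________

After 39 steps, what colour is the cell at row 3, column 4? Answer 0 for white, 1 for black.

1

gen 0: _________
_________
_________
_________
____<____
_________
_________
_________
_________
gen 1: _________
_________
_________
____^____
____X____
_________
_________
_________
_________
gen 2: _________
_________
_________
____X>___
____X____
_________
_________
_________
_________
gen 3: _________
_________
_________
____XX___
____Xv___
_________
_________
_________
_________
gen 4: _________
_________
_________
____XX___
____<X___
_________
_________
_________
_________
gen 5: _________
_________
_________
____XX___
_____X___
____v____
_________
_________
_________
gen 6: _________
_________
_________
____XX___
_____X___
___<X____
_________
_________
_________
gen 7: _________
_________
_________
____XX___
___^_X___
___XX____
_________
_________
_________
gen 8: _________
_________
_________
____XX___
___X>X___
___XX____
_________
_________
_________
gen 9: _________
_________
_________
____XX___
___XXX___
___Xv____
_________
_________
_________
gen 10: _________
_________
_________
____XX___
___XXX___
___X_>___
_________
_________
_________
gen 11: _________
_________
_________
____XX___
___XXX___
___X_X___
_____v___
_________
_________
gen 12: _________
_________
_________
____XX___
___XXX___
___X_X___
____<X___
_________
_________
gen 13: _________
_________
_________
____XX___
___XXX___
___X^X___
____XX___
_________
_________
gen 14: _________
_________
_________
____XX___
___XXX___
___XX>___
____XX___
_________
_________
gen 15: _________
_________
_________
____XX___
___XX^___
___XX____
____XX___
_________
_________
gen 16: _________
_________
_________
____XX___
___X<____
___XX____
____XX___
_________
_________
gen 17: _________
_________
_________
____XX___
___X_____
___Xv____
____XX___
_________
_________
gen 18: _________
_________
_________
____XX___
___X_____
___X_>___
____XX___
_________
_________
gen 19: _________
_________
_________
____XX___
___X_____
___X_X___
____Xv___
_________
_________
gen 20: _________
_________
_________
____XX___
___X_____
___X_X___
____X_>__
_________
_________
gen 21: _________
_________
_________
____XX___
___X_____
___X_X___
____X_X__
______v__
_________
gen 22: _________
_________
_________
____XX___
___X_____
___X_X___
____X_X__
_____<X__
_________
gen 23: _________
_________
_________
____XX___
___X_____
___X_X___
____X^X__
_____XX__
_________
gen 24: _________
_________
_________
____XX___
___X_____
___X_X___
____XX>__
_____XX__
_________
gen 25: _________
_________
_________
____XX___
___X_____
___X_X^__
____XX___
_____XX__
_________
gen 26: _________
_________
_________
____XX___
___X_____
___X_XX>_
____XX___
_____XX__
_________
gen 27: _________
_________
_________
____XX___
___X_____
___X_XXX_
____XX_v_
_____XX__
_________
gen 28: _________
_________
_________
____XX___
___X_____
___X_XXX_
____XX<X_
_____XX__
_________
gen 29: _________
_________
_________
____XX___
___X_____
___X_X^X_
____XXXX_
_____XX__
_________
gen 30: _________
_________
_________
____XX___
___X_____
___X_<_X_
____XXXX_
_____XX__
_________
gen 31: _________
_________
_________
____XX___
___X_____
___X___X_
____XvXX_
_____XX__
_________
gen 32: _________
_________
_________
____XX___
___X_____
___X___X_
____X_>X_
_____XX__
_________
gen 33: _________
_________
_________
____XX___
___X_____
___X__^X_
____X__X_
_____XX__
_________
gen 34: _________
_________
_________
____XX___
___X_____
___X__X>_
____X__X_
_____XX__
_________
gen 35: _________
_________
_________
____XX___
___X___^_
___X__X__
____X__X_
_____XX__
_________
gen 36: _________
_________
_________
____XX___
___X___X>
___X__X__
____X__X_
_____XX__
_________
gen 37: _________
_________
_________
____XX___
___X___XX
___X__X_v
____X__X_
_____XX__
_________
gen 38: _________
_________
_________
____XX___
___X___XX
___X__X<X
____X__X_
_____XX__
_________
gen 39: _________
_________
_________
____XX___
___X___^X
___X__XXX
____X__X_
_____XX__
_________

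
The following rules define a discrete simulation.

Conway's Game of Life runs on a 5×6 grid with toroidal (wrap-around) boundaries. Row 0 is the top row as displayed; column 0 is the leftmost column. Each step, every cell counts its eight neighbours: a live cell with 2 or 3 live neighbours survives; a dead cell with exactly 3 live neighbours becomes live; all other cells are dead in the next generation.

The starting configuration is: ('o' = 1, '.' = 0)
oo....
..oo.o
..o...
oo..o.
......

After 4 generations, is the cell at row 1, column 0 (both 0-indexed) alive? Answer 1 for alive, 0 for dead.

[0] oo....
..oo.o
..o...
oo..o.
......
[1] ooo...
o.oo..
o.o.oo
.o....
.....o
[2] o.oo.o
....o.
o.o.oo
.o..o.
..o...
[3] .ooooo
..o...
oo..o.
ooo.o.
o.o.oo
[4] ......
......
o.....
..o.o.
......

0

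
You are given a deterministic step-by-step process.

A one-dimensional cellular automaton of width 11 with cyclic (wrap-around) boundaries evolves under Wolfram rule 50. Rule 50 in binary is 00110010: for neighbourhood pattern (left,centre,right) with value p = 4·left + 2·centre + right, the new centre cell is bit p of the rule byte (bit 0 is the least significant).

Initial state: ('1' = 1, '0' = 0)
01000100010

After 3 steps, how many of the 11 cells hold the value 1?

[0] 01000100010
[1] 10101010101
[2] 01010101010
[3] 10101010101

6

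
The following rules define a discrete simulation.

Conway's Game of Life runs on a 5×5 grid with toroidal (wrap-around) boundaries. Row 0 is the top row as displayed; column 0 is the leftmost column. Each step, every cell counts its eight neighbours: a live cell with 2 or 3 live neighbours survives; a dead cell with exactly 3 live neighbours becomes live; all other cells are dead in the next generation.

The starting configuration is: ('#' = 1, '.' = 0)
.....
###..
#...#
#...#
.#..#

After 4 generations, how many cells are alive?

3

t=0: .....
###..
#...#
#...#
.#..#
t=1: ..#..
##..#
...#.
.#.#.
....#
t=2: .#.##
#####
.#.#.
..###
..##.
t=3: .....
.....
.....
.#..#
##...
t=4: .....
.....
.....
.#...
##...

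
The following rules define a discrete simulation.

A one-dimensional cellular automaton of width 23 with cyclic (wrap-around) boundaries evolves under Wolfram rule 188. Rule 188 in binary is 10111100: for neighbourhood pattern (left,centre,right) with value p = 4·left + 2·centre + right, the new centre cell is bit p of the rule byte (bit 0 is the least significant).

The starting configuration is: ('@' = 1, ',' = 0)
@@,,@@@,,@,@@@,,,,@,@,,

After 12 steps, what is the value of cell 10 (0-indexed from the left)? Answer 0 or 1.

1

step 0: @@,,@@@,,@,@@@,,,,@,@,,
step 1: @,@,@@,@,@@@@,@,,,@@@@,
step 2: @@@@@,@@@@@@,@@@,,@@@,@
step 3: @@@@,@@@@@@,@@@,@,@@,@@
step 4: @@@,@@@@@@,@@@,@@@@,@@@
step 5: @@,@@@@@@,@@@,@@@@,@@@@
step 6: @,@@@@@@,@@@,@@@@,@@@@@
step 7: ,@@@@@@,@@@,@@@@,@@@@@@
step 8: @@@@@@,@@@,@@@@,@@@@@@,
step 9: @@@@@,@@@,@@@@,@@@@@@,@
step 10: @@@@,@@@,@@@@,@@@@@@,@@
step 11: @@@,@@@,@@@@,@@@@@@,@@@
step 12: @@,@@@,@@@@,@@@@@@,@@@@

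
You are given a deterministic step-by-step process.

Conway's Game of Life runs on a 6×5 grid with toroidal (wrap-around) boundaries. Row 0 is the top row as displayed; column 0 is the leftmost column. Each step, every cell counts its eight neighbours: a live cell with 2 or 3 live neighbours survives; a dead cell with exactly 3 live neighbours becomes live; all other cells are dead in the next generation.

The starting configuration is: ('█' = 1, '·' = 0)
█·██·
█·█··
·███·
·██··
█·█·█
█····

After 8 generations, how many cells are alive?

8

[0] █·██·
█·█··
·███·
·██··
█·█·█
█····
[1] █·██·
█····
█··█·
····█
█·███
█·█··
[2] █·██·
█·██·
█····
·██··
█·█··
█····
[3] █·██·
█·██·
█··██
█·█··
█·█··
█·██·
[4] █····
█····
█····
█·█··
█·█··
█····
[5] ██··█
██··█
█···█
█···█
█···█
█···█
[6] ···█·
···█·
···█·
·█·█·
·█·█·
···█·
[7] ··███
··███
···██
···██
···██
···██
[8] █····
█····
█····
█·█··
█·█··
█····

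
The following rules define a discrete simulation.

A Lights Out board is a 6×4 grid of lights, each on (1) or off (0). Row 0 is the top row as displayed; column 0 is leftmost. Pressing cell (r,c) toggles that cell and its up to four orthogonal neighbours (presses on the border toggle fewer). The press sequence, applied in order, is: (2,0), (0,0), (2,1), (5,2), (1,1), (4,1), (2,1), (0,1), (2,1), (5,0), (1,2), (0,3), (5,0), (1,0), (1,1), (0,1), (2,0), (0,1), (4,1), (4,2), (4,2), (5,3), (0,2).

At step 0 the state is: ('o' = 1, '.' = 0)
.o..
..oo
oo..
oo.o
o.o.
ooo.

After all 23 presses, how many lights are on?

t=0: .o..
..oo
oo..
oo.o
o.o.
ooo.
t=1: .o..
o.oo
....
.o.o
o.o.
ooo.
t=2: o...
..oo
....
.o.o
o.o.
ooo.
t=3: o...
.ooo
ooo.
...o
o.o.
ooo.
t=4: o...
.ooo
ooo.
...o
o...
o..o
t=5: oo..
o..o
o.o.
...o
o...
o..o
t=6: oo..
o..o
o.o.
.o.o
.oo.
oo.o
t=7: oo..
oo.o
.o..
...o
.oo.
oo.o
t=8: ..o.
o..o
.o..
...o
.oo.
oo.o
t=9: ..o.
oo.o
o.o.
.o.o
.oo.
oo.o
t=10: ..o.
oo.o
o.o.
.o.o
ooo.
...o
t=11: ....
o.o.
o...
.o.o
ooo.
...o
t=12: ..oo
o.oo
o...
.o.o
ooo.
...o
t=13: ..oo
o.oo
o...
.o.o
.oo.
oo.o
t=14: o.oo
.ooo
....
.o.o
.oo.
oo.o
t=15: oooo
o..o
.o..
.o.o
.oo.
oo.o
t=16: ...o
oo.o
.o..
.o.o
.oo.
oo.o
t=17: ...o
.o.o
o...
oo.o
.oo.
oo.o
t=18: oooo
...o
o...
oo.o
.oo.
oo.o
t=19: oooo
...o
o...
o..o
o...
o..o
t=20: oooo
...o
o...
o.oo
oooo
o.oo
t=21: oooo
...o
o...
o..o
o...
o..o
t=22: oooo
...o
o...
o..o
o..o
o.o.
t=23: o...
..oo
o...
o..o
o..o
o.o.

10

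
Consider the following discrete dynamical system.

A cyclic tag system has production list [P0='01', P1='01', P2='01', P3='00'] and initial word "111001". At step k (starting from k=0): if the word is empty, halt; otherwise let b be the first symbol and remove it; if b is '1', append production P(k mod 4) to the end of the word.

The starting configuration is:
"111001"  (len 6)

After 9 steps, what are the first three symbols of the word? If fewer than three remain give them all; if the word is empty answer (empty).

t=0: "111001"  (len 6)
t=1: "1100101"  (len 7)
t=2: "10010101"  (len 8)
t=3: "001010101"  (len 9)
t=4: "01010101"  (len 8)
t=5: "1010101"  (len 7)
t=6: "01010101"  (len 8)
t=7: "1010101"  (len 7)
t=8: "01010100"  (len 8)
t=9: "1010100"  (len 7)

101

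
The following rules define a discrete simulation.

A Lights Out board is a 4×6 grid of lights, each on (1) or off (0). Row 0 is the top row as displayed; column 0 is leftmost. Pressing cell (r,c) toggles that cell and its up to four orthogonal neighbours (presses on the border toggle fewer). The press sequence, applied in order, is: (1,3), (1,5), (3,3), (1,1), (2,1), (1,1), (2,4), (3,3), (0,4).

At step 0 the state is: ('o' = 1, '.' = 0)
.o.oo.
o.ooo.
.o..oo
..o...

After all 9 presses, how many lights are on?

12

gen 0: .o.oo.
o.ooo.
.o..oo
..o...
gen 1: .o..o.
o.....
.o.ooo
..o...
gen 2: .o..oo
o...oo
.o.oo.
..o...
gen 3: .o..oo
o...oo
.o..o.
...oo.
gen 4: ....oo
.oo.oo
....o.
...oo.
gen 5: ....oo
..o.oo
ooo.o.
.o.oo.
gen 6: .o..oo
oo..oo
o.o.o.
.o.oo.
gen 7: .o..oo
oo...o
o.oo.o
.o.o..
gen 8: .o..oo
oo...o
o.o..o
.oo.o.
gen 9: .o.o..
oo..oo
o.o..o
.oo.o.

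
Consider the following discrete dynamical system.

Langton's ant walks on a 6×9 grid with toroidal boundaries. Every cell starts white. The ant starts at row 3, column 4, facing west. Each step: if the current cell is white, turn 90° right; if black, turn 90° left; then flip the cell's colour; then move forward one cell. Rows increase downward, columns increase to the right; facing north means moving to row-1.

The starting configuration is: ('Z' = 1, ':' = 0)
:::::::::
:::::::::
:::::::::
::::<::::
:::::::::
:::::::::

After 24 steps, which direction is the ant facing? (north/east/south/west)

gen 0: :::::::::
:::::::::
:::::::::
::::<::::
:::::::::
:::::::::
gen 1: :::::::::
:::::::::
::::^::::
::::Z::::
:::::::::
:::::::::
gen 2: :::::::::
:::::::::
::::Z>:::
::::Z::::
:::::::::
:::::::::
gen 3: :::::::::
:::::::::
::::ZZ:::
::::Zv:::
:::::::::
:::::::::
gen 4: :::::::::
:::::::::
::::ZZ:::
::::<Z:::
:::::::::
:::::::::
gen 5: :::::::::
:::::::::
::::ZZ:::
:::::Z:::
::::v::::
:::::::::
gen 6: :::::::::
:::::::::
::::ZZ:::
:::::Z:::
:::<Z::::
:::::::::
gen 7: :::::::::
:::::::::
::::ZZ:::
:::^:Z:::
:::ZZ::::
:::::::::
gen 8: :::::::::
:::::::::
::::ZZ:::
:::Z>Z:::
:::ZZ::::
:::::::::
gen 9: :::::::::
:::::::::
::::ZZ:::
:::ZZZ:::
:::Zv::::
:::::::::
gen 10: :::::::::
:::::::::
::::ZZ:::
:::ZZZ:::
:::Z:>:::
:::::::::
gen 11: :::::::::
:::::::::
::::ZZ:::
:::ZZZ:::
:::Z:Z:::
:::::v:::
gen 12: :::::::::
:::::::::
::::ZZ:::
:::ZZZ:::
:::Z:Z:::
::::<Z:::
gen 13: :::::::::
:::::::::
::::ZZ:::
:::ZZZ:::
:::Z^Z:::
::::ZZ:::
gen 14: :::::::::
:::::::::
::::ZZ:::
:::ZZZ:::
:::ZZ>:::
::::ZZ:::
gen 15: :::::::::
:::::::::
::::ZZ:::
:::ZZ^:::
:::ZZ::::
::::ZZ:::
gen 16: :::::::::
:::::::::
::::ZZ:::
:::Z<::::
:::ZZ::::
::::ZZ:::
gen 17: :::::::::
:::::::::
::::ZZ:::
:::Z:::::
:::Zv::::
::::ZZ:::
gen 18: :::::::::
:::::::::
::::ZZ:::
:::Z:::::
:::Z:>:::
::::ZZ:::
gen 19: :::::::::
:::::::::
::::ZZ:::
:::Z:::::
:::Z:Z:::
::::Zv:::
gen 20: :::::::::
:::::::::
::::ZZ:::
:::Z:::::
:::Z:Z:::
::::Z:>::
gen 21: ::::::v::
:::::::::
::::ZZ:::
:::Z:::::
:::Z:Z:::
::::Z:Z::
gen 22: :::::<Z::
:::::::::
::::ZZ:::
:::Z:::::
:::Z:Z:::
::::Z:Z::
gen 23: :::::ZZ::
:::::::::
::::ZZ:::
:::Z:::::
:::Z:Z:::
::::Z^Z::
gen 24: :::::ZZ::
:::::::::
::::ZZ:::
:::Z:::::
:::Z:Z:::
::::ZZ>::

east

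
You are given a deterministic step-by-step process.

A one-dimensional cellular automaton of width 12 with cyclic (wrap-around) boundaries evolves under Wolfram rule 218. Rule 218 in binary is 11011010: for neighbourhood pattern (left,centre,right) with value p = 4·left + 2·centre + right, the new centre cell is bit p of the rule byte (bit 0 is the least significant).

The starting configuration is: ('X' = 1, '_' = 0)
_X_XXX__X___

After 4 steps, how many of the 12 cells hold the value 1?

t=0: _X_XXX__X___
t=1: X__XXXXX_X__
t=2: _XXXXXXX__XX
t=3: _XXXXXXXXXXX
t=4: _XXXXXXXXXXX

11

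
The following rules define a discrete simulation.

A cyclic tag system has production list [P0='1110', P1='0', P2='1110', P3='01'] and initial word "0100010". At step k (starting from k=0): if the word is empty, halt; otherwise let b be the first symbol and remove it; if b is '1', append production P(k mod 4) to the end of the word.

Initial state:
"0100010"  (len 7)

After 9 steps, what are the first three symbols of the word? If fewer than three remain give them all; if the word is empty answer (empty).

(empty)

step 0: "0100010"  (len 7)
step 1: "100010"  (len 6)
step 2: "000100"  (len 6)
step 3: "00100"  (len 5)
step 4: "0100"  (len 4)
step 5: "100"  (len 3)
step 6: "000"  (len 3)
step 7: "00"  (len 2)
step 8: "0"  (len 1)
step 9: (halted — word empty)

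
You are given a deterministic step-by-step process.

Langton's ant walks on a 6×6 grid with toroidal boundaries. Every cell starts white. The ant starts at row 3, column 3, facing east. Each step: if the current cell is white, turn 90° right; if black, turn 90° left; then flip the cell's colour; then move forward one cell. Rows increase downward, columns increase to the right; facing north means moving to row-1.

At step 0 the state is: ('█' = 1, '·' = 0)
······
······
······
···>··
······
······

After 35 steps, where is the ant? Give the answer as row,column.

3,0

step 0: ······
······
······
···>··
······
······
step 1: ······
······
······
···█··
···v··
······
step 2: ······
······
······
···█··
··<█··
······
step 3: ······
······
······
··^█··
··██··
······
step 4: ······
······
······
··█>··
··██··
······
step 5: ······
······
···^··
··█···
··██··
······
step 6: ······
······
···█>·
··█···
··██··
······
step 7: ······
······
···██·
··█·v·
··██··
······
step 8: ······
······
···██·
··█<█·
··██··
······
step 9: ······
······
···^█·
··███·
··██··
······
step 10: ······
······
··<·█·
··███·
··██··
······
step 11: ······
··^···
··█·█·
··███·
··██··
······
step 12: ······
··█>··
··█·█·
··███·
··██··
······
step 13: ······
··██··
··█v█·
··███·
··██··
······
step 14: ······
··██··
··<██·
··███·
··██··
······
step 15: ······
··██··
···██·
··v██·
··██··
······
step 16: ······
··██··
···██·
···>█·
··██··
······
step 17: ······
··██··
···^█·
····█·
··██··
······
step 18: ······
··██··
··<·█·
····█·
··██··
······
step 19: ······
··^█··
··█·█·
····█·
··██··
······
step 20: ······
·<·█··
··█·█·
····█·
··██··
······
step 21: ·^····
·█·█··
··█·█·
····█·
··██··
······
step 22: ·█>···
·█·█··
··█·█·
····█·
··██··
······
step 23: ·██···
·█v█··
··█·█·
····█·
··██··
······
step 24: ·██···
·<██··
··█·█·
····█·
··██··
······
step 25: ·██···
··██··
·v█·█·
····█·
··██··
······
step 26: ·██···
··██··
<██·█·
····█·
··██··
······
step 27: ·██···
^·██··
███·█·
····█·
··██··
······
step 28: ·██···
█>██··
███·█·
····█·
··██··
······
step 29: ·██···
████··
█v█·█·
····█·
··██··
······
step 30: ·██···
████··
█·>·█·
····█·
··██··
······
step 31: ·██···
██^█··
█···█·
····█·
··██··
······
step 32: ·██···
█<·█··
█···█·
····█·
··██··
······
step 33: ·██···
█··█··
█v··█·
····█·
··██··
······
step 34: ·██···
█··█··
<█··█·
····█·
··██··
······
step 35: ·██···
█··█··
·█··█·
v···█·
··██··
······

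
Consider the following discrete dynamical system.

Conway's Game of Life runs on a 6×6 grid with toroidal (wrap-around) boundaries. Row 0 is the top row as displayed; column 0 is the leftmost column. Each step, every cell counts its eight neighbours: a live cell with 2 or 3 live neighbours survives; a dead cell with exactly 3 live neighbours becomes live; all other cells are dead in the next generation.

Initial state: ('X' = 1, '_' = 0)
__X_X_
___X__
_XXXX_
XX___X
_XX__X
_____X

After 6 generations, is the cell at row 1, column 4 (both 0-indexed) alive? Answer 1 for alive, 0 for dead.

1

[0] __X_X_
___X__
_XXXX_
XX___X
_XX__X
_____X
[1] ___XX_
_X____
_X_XXX
_____X
_XX_XX
XXXXXX
[2] ______
X____X
__X_XX
_X____
______
______
[3] ______
X___XX
_X__XX
______
______
______
[4] _____X
X___X_
____X_
______
______
______
[5] _____X
____X_
_____X
______
______
______
[6] ______
____XX
______
______
______
______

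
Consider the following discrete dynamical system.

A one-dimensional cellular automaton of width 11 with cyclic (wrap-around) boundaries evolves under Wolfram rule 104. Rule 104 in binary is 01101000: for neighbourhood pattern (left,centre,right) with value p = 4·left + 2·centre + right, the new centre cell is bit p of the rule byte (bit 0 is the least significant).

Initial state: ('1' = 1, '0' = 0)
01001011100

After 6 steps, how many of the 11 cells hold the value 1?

step 0: 01001011100
step 1: 00000110100
step 2: 00000111000
step 3: 00000101000
step 4: 00000010000
step 5: 00000000000
step 6: 00000000000

0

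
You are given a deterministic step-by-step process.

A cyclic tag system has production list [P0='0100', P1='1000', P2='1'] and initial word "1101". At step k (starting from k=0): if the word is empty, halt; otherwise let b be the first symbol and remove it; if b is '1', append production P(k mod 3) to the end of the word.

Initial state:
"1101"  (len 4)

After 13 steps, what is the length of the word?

t=0: "1101"  (len 4)
t=1: "1010100"  (len 7)
t=2: "0101001000"  (len 10)
t=3: "101001000"  (len 9)
t=4: "010010000100"  (len 12)
t=5: "10010000100"  (len 11)
t=6: "00100001001"  (len 11)
t=7: "0100001001"  (len 10)
t=8: "100001001"  (len 9)
t=9: "000010011"  (len 9)
t=10: "00010011"  (len 8)
t=11: "0010011"  (len 7)
t=12: "010011"  (len 6)
t=13: "10011"  (len 5)

5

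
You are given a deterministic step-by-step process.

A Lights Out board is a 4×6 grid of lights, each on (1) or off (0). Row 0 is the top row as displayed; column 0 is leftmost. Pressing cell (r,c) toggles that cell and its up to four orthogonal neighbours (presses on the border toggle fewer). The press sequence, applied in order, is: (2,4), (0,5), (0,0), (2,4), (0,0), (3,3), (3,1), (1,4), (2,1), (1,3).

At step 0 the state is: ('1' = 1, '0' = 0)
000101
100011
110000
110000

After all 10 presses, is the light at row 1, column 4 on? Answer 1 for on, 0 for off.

gen 0: 000101
100011
110000
110000
gen 1: 000101
100001
110111
110010
gen 2: 000110
100000
110111
110010
gen 3: 110110
000000
110111
110010
gen 4: 110110
000010
110000
110000
gen 5: 000110
100010
110000
110000
gen 6: 000110
100010
110100
111110
gen 7: 000110
100010
100100
000110
gen 8: 000100
100101
100110
000110
gen 9: 000100
110101
011110
010110
gen 10: 000000
111011
011010
010110

1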